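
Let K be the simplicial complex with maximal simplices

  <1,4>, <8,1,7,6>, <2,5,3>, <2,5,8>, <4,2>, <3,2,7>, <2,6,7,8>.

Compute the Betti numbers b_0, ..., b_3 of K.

b_0 = 1, b_1 = 1, b_2 = 0, b_3 = 0.

Order the vertices as 1 < 2 < 3 < 4 < 5 < 6 < 7 < 8. Listing each simplex with vertices in this order, K has dimension 3 with simplices:

  0-simplices (8): [1], [2], [3], [4], [5], [6], [7], [8]
  1-simplices (16): [1,4], [1,6], [1,7], [1,8], [2,3], [2,4], [2,5], [2,6], [2,7], [2,8], [3,5], [3,7], [5,8], [6,7], [6,8], [7,8]
  2-simplices (10): [1,6,7], [1,6,8], [1,7,8], [2,3,5], [2,3,7], [2,5,8], [2,6,7], [2,6,8], [2,7,8], [6,7,8]
  3-simplices (2): [1,6,7,8], [2,6,7,8]

so the chain groups are C_0 ≅ Z^8, C_1 ≅ Z^16, C_2 ≅ Z^10, C_3 ≅ Z^2.

The boundary map ∂_1: C_1 → C_0 sends each edge [p,q] (with p < q) to q − p. For instance
  ∂[7,8] = [8] − [7].
This gives a 8×16 integer matrix of rank 7; reducing to Smith normal form yields diagonal entries (1,1,1,1,1,1,1).

Boundary ∂_2: C_2 → C_1 maps a triangle to the signed sum of its edges. For instance
  ∂[1,6,7] = [6,7] − [1,7] + [1,6],
  ∂[1,6,8] = [6,8] − [1,8] + [1,6].
As a 16×10 matrix over Z this has rank 8, with invariant factors (1,1,1,1,1,1,1,1).

∂_3: C_3 → C_2 sends each 3-simplex σ to the alternating sum Σ_i (−1)^i (σ with its i-th vertex removed). For instance
  ∂[2,6,7,8] = [6,7,8] − [2,7,8] + [2,6,8] − [2,6,7],
  ∂[1,6,7,8] = [6,7,8] − [1,7,8] + [1,6,8] − [1,6,7].
This gives a 10×2 integer matrix of rank 2; reducing to Smith normal form yields diagonal entries (1,1).

Computing H_k = (kernel of ∂_k) / (image of ∂_{k+1}):

  H_0: rank C_0 − rank ∂_1 = 8 − 7 = 1, and the invariant factors of ∂_1 are all 1, so H_0 ≅ Z.
  H_1: rank ker ∂_1 − rank ∂_2 = (16 − 7) − 8 = 1, and the invariant factors of ∂_2 are all 1, so H_1 ≅ Z.
  H_2: rank ker ∂_2 − rank ∂_3 = (10 − 8) − 2 = 0, and the invariant factors of ∂_3 are all 1, so H_2 ≅ 0.
  H_3: rank ker ∂_3 − rank ∂_4 = (2 − 2) − 0 = 0, and there is no ∂_4, so H_3 ≅ 0.

As a check, the Euler characteristic is 8 − 16 + 10 − 2 = 0, which agrees with 1 − 1 + 0 − 0 = 0.

Hence the Betti numbers are b_0 = 1, b_1 = 1, b_2 = 0, b_3 = 0.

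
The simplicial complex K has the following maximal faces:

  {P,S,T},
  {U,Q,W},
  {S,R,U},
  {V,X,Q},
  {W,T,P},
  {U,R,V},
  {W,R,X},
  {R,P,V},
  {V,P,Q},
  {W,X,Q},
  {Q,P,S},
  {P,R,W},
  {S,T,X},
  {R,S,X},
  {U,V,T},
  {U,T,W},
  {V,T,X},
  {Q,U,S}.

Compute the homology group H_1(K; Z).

H_1 = Z^2.

Order the vertices as P < Q < R < S < T < U < V < W < X. Listing each simplex with vertices in this order, K has dimension 2 with simplices:

  0-simplices (9): P, Q, R, S, T, U, V, W, X
  1-simplices (27): PQ, PR, PS, PT, PV, PW, QS, QU, QV, QW, QX, RS, RU, RV, RW, RX, ST, SU, SX, TU, TV, TW, TX, UV, UW, VX, WX
  2-simplices (18): PQS, PQV, PRV, PRW, PST, PTW, QSU, QUW, QVX, QWX, RSU, RSX, RUV, RWX, STX, TUV, TUW, TVX

so the chain groups are C_0 ≅ Z^9, C_1 ≅ Z^27, C_2 ≅ Z^18.

Boundary ∂_1: C_1 → C_0 maps an edge to its endpoints' difference, ∂[p,q] = q − p.
The resulting 9×27 matrix has rank 8, and its Smith normal form has invariant factors (1,1,1,1,1,1,1,1).

∂_2: C_2 → C_1 acts by ∂[p,q,r] = [q,r] − [p,r] + [p,q]. For instance
  ∂RWX = WX − RX + RW,
  ∂QSU = SU − QU + QS.
The 27×18 boundary matrix has rank 17 and Smith normal form diag(1,1,1,1,1,1,1,1,1,1,1,1,1,1,1,1,1).

Computing H_k = (kernel of ∂_k) / (image of ∂_{k+1}):

  H_1: rank ker ∂_1 − rank ∂_2 = (27 − 8) − 17 = 2, and the invariant factors of ∂_2 are all 1, so H_1 = Z^2.

(K is a triangulation of the torus T^2.)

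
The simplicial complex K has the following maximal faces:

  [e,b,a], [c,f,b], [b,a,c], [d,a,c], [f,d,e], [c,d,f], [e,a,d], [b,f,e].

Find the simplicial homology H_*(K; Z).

Take the total order a < b < c < d < e < f on the vertex set. Then K (dimension 2) consists of the simplices:

  0-simplices (6): a, b, c, d, e, f
  1-simplices (12): ab, ac, ad, ae, bc, be, bf, cd, cf, de, df, ef
  2-simplices (8): abc, abe, acd, ade, bcf, bef, cdf, def

giving chain groups C_0 ≅ Z^6, C_1 ≅ Z^12, C_2 ≅ Z^8.

∂_1: C_1 → C_0 maps an edge to its endpoints' difference, ∂[p,q] = q − p.
As a 6×12 matrix over Z this has rank 5, with invariant factors (1,1,1,1,1).

The boundary map ∂_2: C_2 → C_1 sends each 2-simplex [p,q,r] to [q,r] − [p,r] + [p,q]. For instance
  ∂abc = bc − ac + ab,
  ∂ade = de − ae + ad.
This gives a 12×8 integer matrix of rank 7; reducing to Smith normal form yields diagonal entries (1,1,1,1,1,1,1).

Now H_k = ker ∂_k / im ∂_{k+1}, so:

  H_0: rank C_0 − rank ∂_1 = 6 − 5 = 1, and the invariant factors of ∂_1 are all 1, so H_0 ≅ Z.
  H_1: rank ker ∂_1 − rank ∂_2 = (12 − 5) − 7 = 0, and the invariant factors of ∂_2 are all 1, so H_1 ≅ 0.
  H_2: rank ker ∂_2 − rank ∂_3 = (8 − 7) − 0 = 1, and there is no ∂_3, so H_2 ≅ Z.

As a check, the Euler characteristic is 6 − 12 + 8 = 2, which agrees with 1 − 0 + 1 = 2.
(K is a triangulation of the 2-sphere S^2.)

H_0 = Z,  H_1 = 0,  H_2 = Z.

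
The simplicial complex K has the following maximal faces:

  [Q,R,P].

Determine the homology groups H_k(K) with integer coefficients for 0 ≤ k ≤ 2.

We work with the vertex ordering P < Q < R. The simplices of K, each written with vertices in increasing order, are:

  0-simplices (3): P, Q, R
  1-simplices (3): PQ, PR, QR
  2-simplices (1): PQR

giving chain groups C_0 ≅ Z^3, C_1 ≅ Z^3, C_2 ≅ Z^1.

The boundary map ∂_1: C_1 → C_0 maps an edge to its endpoints' difference, ∂[p,q] = q − p. For instance
  ∂QR = R − Q.
The resulting 3×3 matrix has rank 2, and its Smith normal form has invariant factors (1,1).

Boundary ∂_2: C_2 → C_1 maps a triangle to the signed sum of its edges. For instance
  ∂PQR = QR − PR + PQ.
As a 3×1 matrix over Z this has rank 1, with invariant factors (1).

Computing H_k = (kernel of ∂_k) / (image of ∂_{k+1}):

  H_0: rank C_0 − rank ∂_1 = 3 − 2 = 1, and the invariant factors of ∂_1 are all 1, so H_0 ≅ Z.
  H_1: rank ker ∂_1 − rank ∂_2 = (3 − 2) − 1 = 0, and the invariant factors of ∂_2 are all 1, so H_1 ≅ 0.
  H_2: rank ker ∂_2 − rank ∂_3 = (1 − 1) − 0 = 0, and there is no ∂_3, so H_2 ≅ 0.

As a check, the Euler characteristic is 3 − 3 + 1 = 1, which agrees with 1 − 0 + 0 = 1.

H_0 ≅ Z,  H_1 = 0,  H_2 = 0.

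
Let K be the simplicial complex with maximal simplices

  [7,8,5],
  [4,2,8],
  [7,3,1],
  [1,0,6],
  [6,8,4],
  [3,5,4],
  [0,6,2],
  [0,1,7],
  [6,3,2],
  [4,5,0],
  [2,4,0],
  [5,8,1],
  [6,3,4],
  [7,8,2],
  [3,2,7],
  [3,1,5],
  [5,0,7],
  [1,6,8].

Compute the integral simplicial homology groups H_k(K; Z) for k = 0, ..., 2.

We work with the vertex ordering 0 < 1 < 2 < 3 < 4 < 5 < 6 < 7 < 8. The simplices of K, each written with vertices in increasing order, are:

  0-simplices (9): [0], [1], [2], [3], [4], [5], [6], [7], [8]
  1-simplices (27): (27 of them)
  2-simplices (18): [0,1,6], [0,1,7], [0,2,4], [0,2,6], [0,4,5], [0,5,7], [1,3,5], [1,3,7], [1,5,8], [1,6,8], [2,3,6], [2,3,7], [2,4,8], [2,7,8], [3,4,5], [3,4,6], [4,6,8], [5,7,8]

giving chain groups C_0 ≅ Z^9, C_1 ≅ Z^27, C_2 ≅ Z^18.

∂_1: C_1 → C_0 sends each edge [p,q] (with p < q) to q − p. For instance
  ∂[0,4] = [4] − [0].
As a 9×27 matrix over Z this has rank 8, with invariant factors (1,1,1,1,1,1,1,1).

∂_2: C_2 → C_1 maps a triangle to the signed sum of its edges. For instance
  ∂[1,5,8] = [5,8] − [1,8] + [1,5],
  ∂[3,4,5] = [4,5] − [3,5] + [3,4].
The 27×18 boundary matrix has rank 18 and Smith normal form diag(1,1,1,1,1,1,1,1,1,1,1,1,1,1,1,1,1,2).

Now H_k = ker ∂_k / im ∂_{k+1}, so:

  H_0: rank C_0 − rank ∂_1 = 9 − 8 = 1, and the invariant factors of ∂_1 are all 1, so H_0 = Z.
  H_1: rank ker ∂_1 − rank ∂_2 = (27 − 8) − 18 = 1, and ∂_2 has invariant factor 2 > 1, so H_1 = Z ⊕ Z/2.
  H_2: rank ker ∂_2 − rank ∂_3 = (18 − 18) − 0 = 0, and there is no ∂_3, so H_2 = 0.

H_0 = Z,  H_1 = Z ⊕ Z/2,  H_2 = 0.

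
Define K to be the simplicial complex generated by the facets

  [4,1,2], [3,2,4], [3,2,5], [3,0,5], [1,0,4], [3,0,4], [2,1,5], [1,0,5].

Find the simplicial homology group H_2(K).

Fix the vertex order 0 < 1 < 2 < 3 < 4 < 5 and write every simplex with vertices in increasing order. Then dim K = 2 and the simplices of K are:

  0-simplices (6): [0], [1], [2], [3], [4], [5]
  1-simplices (12): [0,1], [0,3], [0,4], [0,5], [1,2], [1,4], [1,5], [2,3], [2,4], [2,5], [3,4], [3,5]
  2-simplices (8): [0,1,4], [0,1,5], [0,3,4], [0,3,5], [1,2,4], [1,2,5], [2,3,4], [2,3,5]

giving chain groups C_0 ≅ Z^6, C_1 ≅ Z^12, C_2 ≅ Z^8.

Boundary ∂_1: C_1 → C_0 is given by ∂[p,q] = [q] − [p]. For instance
  ∂[2,5] = [5] − [2].
The 6×12 boundary matrix has rank 5 and Smith normal form diag(1,1,1,1,1).

The boundary map ∂_2: C_2 → C_1 acts by ∂[p,q,r] = [q,r] − [p,r] + [p,q]. For instance
  ∂[0,3,5] = [3,5] − [0,5] + [0,3],
  ∂[2,3,5] = [3,5] − [2,5] + [2,3].
This gives a 12×8 integer matrix of rank 7; reducing to Smith normal form yields diagonal entries (1,1,1,1,1,1,1).

From H_k ≅ ker(∂_k) / im(∂_{k+1}) we obtain:

  H_2: rank ker ∂_2 − rank ∂_3 = (8 − 7) − 0 = 1, and there is no ∂_3, so H_2 ≅ Z.

(K is a triangulation of the 2-sphere S^2.)

H_2 = Z.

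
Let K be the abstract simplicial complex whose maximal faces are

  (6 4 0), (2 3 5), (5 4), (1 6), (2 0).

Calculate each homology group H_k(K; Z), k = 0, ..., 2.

Fix the vertex order 0 < 1 < 2 < 3 < 4 < 5 < 6 and write every simplex with vertices in increasing order. Then dim K = 2 and the simplices of K are:

  0-simplices (7): [0], [1], [2], [3], [4], [5], [6]
  1-simplices (9): [0,2], [0,4], [0,6], [1,6], [2,3], [2,5], [3,5], [4,5], [4,6]
  2-simplices (2): [0,4,6], [2,3,5]

Hence C_0 ≅ Z^7, C_1 ≅ Z^9, C_2 ≅ Z^2.

∂_1: C_1 → C_0 sends each edge [p,q] (with p < q) to q − p. For instance
  ∂[1,6] = [6] − [1].
The 7×9 boundary matrix has rank 6 and Smith normal form diag(1,1,1,1,1,1).

∂_2: C_2 → C_1 sends each 2-simplex [p,q,r] to [q,r] − [p,r] + [p,q]. For instance
  ∂[2,3,5] = [3,5] − [2,5] + [2,3],
  ∂[0,4,6] = [4,6] − [0,6] + [0,4].
The resulting 9×2 matrix has rank 2, and its Smith normal form has invariant factors (1,1).

Now H_k = ker ∂_k / im ∂_{k+1}, so:

  H_0: rank C_0 − rank ∂_1 = 7 − 6 = 1, and the invariant factors of ∂_1 are all 1, so H_0 ≅ Z.
  H_1: rank ker ∂_1 − rank ∂_2 = (9 − 6) − 2 = 1, and the invariant factors of ∂_2 are all 1, so H_1 ≅ Z.
  H_2: rank ker ∂_2 − rank ∂_3 = (2 − 2) − 0 = 0, and there is no ∂_3, so H_2 ≅ 0.

As a check, the Euler characteristic is 7 − 9 + 2 = 0, which agrees with 1 − 1 + 0 = 0.

H_0 ≅ Z,  H_1 ≅ Z,  H_2 = 0.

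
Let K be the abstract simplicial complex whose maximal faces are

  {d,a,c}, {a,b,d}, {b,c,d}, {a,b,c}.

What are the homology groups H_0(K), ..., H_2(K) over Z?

H_0 = Z,  H_1 = 0,  H_2 = Z.

We work with the vertex ordering a < b < c < d. The simplices of K, each written with vertices in increasing order, are:

  0-simplices (4): a, b, c, d
  1-simplices (6): ab, ac, ad, bc, bd, cd
  2-simplices (4): abc, abd, acd, bcd

so the chain groups are C_0 ≅ Z^4, C_1 ≅ Z^6, C_2 ≅ Z^4.

∂_1: C_1 → C_0 maps an edge to its endpoints' difference, ∂[p,q] = q − p. For instance
  ∂ac = c − a.
This gives a 4×6 integer matrix of rank 3; reducing to Smith normal form yields diagonal entries (1,1,1).

Boundary ∂_2: C_2 → C_1 sends each 2-simplex [p,q,r] to [q,r] − [p,r] + [p,q]. For instance
  ∂abd = bd − ad + ab,
  ∂acd = cd − ad + ac.
As a 6×4 matrix over Z this has rank 3, with invariant factors (1,1,1).

Reading off H_k = ker ∂_k / im ∂_{k+1}:

  H_0: rank C_0 − rank ∂_1 = 4 − 3 = 1, and the invariant factors of ∂_1 are all 1, so H_0 ≅ Z.
  H_1: rank ker ∂_1 − rank ∂_2 = (6 − 3) − 3 = 0, and the invariant factors of ∂_2 are all 1, so H_1 ≅ 0.
  H_2: rank ker ∂_2 − rank ∂_3 = (4 − 3) − 0 = 1, and there is no ∂_3, so H_2 ≅ Z.

As a check, the Euler characteristic is 4 − 6 + 4 = 2, which agrees with 1 − 0 + 1 = 2.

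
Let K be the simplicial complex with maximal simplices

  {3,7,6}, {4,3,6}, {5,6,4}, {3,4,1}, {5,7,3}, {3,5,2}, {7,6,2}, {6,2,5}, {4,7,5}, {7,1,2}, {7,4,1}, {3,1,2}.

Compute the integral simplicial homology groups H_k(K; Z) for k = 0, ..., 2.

H_0 ≅ Z,  H_1 ≅ Z/2,  H_2 = 0.

K has 7 vertices, 18 edges, 12 triangles.
rank ∂_0 = 0, rank ∂_1 = 6 ⇒ b_0 = 7 − 0 − 6 = 1; all invariant factors of ∂_1 are 1 so no torsion. So H_0 = Z.
rank ∂_1 = 6, rank ∂_2 = 12 ⇒ b_1 = 18 − 6 − 12 = 0; ∂_2 has invariant factor(s) [2] giving torsion. So H_1 = Z/2.
rank ∂_2 = 12, rank ∂_3 = 0 ⇒ b_2 = 12 − 12 − 0 = 0. So H_2 = 0.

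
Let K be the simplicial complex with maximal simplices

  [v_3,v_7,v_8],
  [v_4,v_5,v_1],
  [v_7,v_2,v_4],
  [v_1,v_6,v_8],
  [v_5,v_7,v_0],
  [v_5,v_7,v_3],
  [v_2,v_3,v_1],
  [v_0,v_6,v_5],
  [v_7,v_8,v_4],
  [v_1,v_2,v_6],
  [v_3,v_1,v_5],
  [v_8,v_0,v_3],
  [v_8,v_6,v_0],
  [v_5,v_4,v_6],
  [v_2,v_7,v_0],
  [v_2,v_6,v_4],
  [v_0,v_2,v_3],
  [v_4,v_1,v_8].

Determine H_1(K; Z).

We work with the vertex ordering v_0 < v_1 < v_2 < v_3 < v_4 < v_5 < v_6 < v_7 < v_8. The simplices of K, each written with vertices in increasing order, are:

  0-simplices (9): [v_0], [v_1], [v_2], [v_3], [v_4], [v_5], [v_6], [v_7], [v_8]
  1-simplices (27): (27 of them)
  2-simplices (18): (18 of them)

giving chain groups C_0 ≅ Z^9, C_1 ≅ Z^27, C_2 ≅ Z^18.

Boundary ∂_1: C_1 → C_0 maps an edge to its endpoints' difference, ∂[p,q] = q − p. For instance
  ∂[v_2,v_7] = [v_7] − [v_2].
The 9×27 boundary matrix has rank 8 and Smith normal form diag(1,1,1,1,1,1,1,1).

∂_2: C_2 → C_1 maps a triangle to the signed sum of its edges. For instance
  ∂[v_1,v_3,v_5] = [v_3,v_5] − [v_1,v_5] + [v_1,v_3],
  ∂[v_1,v_2,v_6] = [v_2,v_6] − [v_1,v_6] + [v_1,v_2].
As a 27×18 matrix over Z this has rank 18, with invariant factors (1,1,1,1,1,1,1,1,1,1,1,1,1,1,1,1,1,2).

From H_k ≅ ker(∂_k) / im(∂_{k+1}) we obtain:

  H_1: rank ker ∂_1 − rank ∂_2 = (27 − 8) − 18 = 1, and ∂_2 has invariant factor 2 > 1, so H_1 ≅ Z ⊕ Z/2Z.

(K is a triangulation of the Klein bottle.)

H_1 = Z ⊕ Z/2Z.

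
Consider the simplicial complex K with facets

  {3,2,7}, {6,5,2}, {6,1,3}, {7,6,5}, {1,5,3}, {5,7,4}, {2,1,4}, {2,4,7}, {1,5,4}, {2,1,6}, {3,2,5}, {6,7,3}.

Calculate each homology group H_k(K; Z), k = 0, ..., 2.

H_0 = Z,  H_1 = Z/2Z,  H_2 = 0.

Order the vertices as 1 < 2 < 3 < 4 < 5 < 6 < 7. Listing each simplex with vertices in this order, K has dimension 2 with simplices:

  0-simplices (7): [1], [2], [3], [4], [5], [6], [7]
  1-simplices (18): [1,2], [1,3], [1,4], [1,5], [1,6], [2,3], [2,4], [2,5], [2,6], [2,7], [3,5], [3,6], [3,7], [4,5], [4,7], [5,6], [5,7], [6,7]
  2-simplices (12): [1,2,4], [1,2,6], [1,3,5], [1,3,6], [1,4,5], [2,3,5], [2,3,7], [2,4,7], [2,5,6], [3,6,7], [4,5,7], [5,6,7]

giving chain groups C_0 ≅ Z^7, C_1 ≅ Z^18, C_2 ≅ Z^12.

Boundary ∂_1: C_1 → C_0 sends each edge [p,q] (with p < q) to q − p.
The 7×18 boundary matrix has rank 6 and Smith normal form diag(1,1,1,1,1,1).

The boundary map ∂_2: C_2 → C_1 sends each 2-simplex [p,q,r] to [q,r] − [p,r] + [p,q]. For instance
  ∂[2,3,7] = [3,7] − [2,7] + [2,3],
  ∂[1,4,5] = [4,5] − [1,5] + [1,4].
The 18×12 boundary matrix has rank 12 and Smith normal form diag(1,1,1,1,1,1,1,1,1,1,1,2).

Reading off H_k = ker ∂_k / im ∂_{k+1}:

  H_0: rank C_0 − rank ∂_1 = 7 − 6 = 1, and the invariant factors of ∂_1 are all 1, so H_0 = Z.
  H_1: rank ker ∂_1 − rank ∂_2 = (18 − 6) − 12 = 0, and ∂_2 has invariant factor 2 > 1, so H_1 = Z/2Z.
  H_2: rank ker ∂_2 − rank ∂_3 = (12 − 12) − 0 = 0, and there is no ∂_3, so H_2 = 0.

As a check, the Euler characteristic is 7 − 18 + 12 = 1, which agrees with 1 − 0 + 0 = 1.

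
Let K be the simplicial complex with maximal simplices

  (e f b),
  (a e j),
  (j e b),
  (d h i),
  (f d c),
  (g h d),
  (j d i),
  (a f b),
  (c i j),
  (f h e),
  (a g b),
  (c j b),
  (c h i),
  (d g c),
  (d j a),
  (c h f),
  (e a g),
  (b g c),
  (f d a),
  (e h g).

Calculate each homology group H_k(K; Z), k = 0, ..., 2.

H_0 = Z,  H_1 = Z ⊕ Z_2,  H_2 = 0.

K has 10 vertices, 30 edges, 20 triangles.
rank ∂_0 = 0, rank ∂_1 = 9 ⇒ b_0 = 10 − 0 − 9 = 1; all invariant factors of ∂_1 are 1 so no torsion. So H_0 = Z.
rank ∂_1 = 9, rank ∂_2 = 20 ⇒ b_1 = 30 − 9 − 20 = 1; ∂_2 has invariant factor(s) [2] giving torsion. So H_1 = Z ⊕ Z_2.
rank ∂_2 = 20, rank ∂_3 = 0 ⇒ b_2 = 20 − 20 − 0 = 0. So H_2 = 0.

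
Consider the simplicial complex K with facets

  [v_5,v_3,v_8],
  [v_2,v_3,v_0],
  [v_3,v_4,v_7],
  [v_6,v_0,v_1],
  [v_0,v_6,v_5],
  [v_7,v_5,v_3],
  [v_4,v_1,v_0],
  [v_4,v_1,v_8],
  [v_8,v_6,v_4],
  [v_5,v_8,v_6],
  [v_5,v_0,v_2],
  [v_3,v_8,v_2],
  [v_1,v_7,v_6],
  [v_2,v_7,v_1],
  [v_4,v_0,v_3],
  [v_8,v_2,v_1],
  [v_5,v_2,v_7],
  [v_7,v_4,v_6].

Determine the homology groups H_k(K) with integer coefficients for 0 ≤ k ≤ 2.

Take the total order v_0 < v_1 < v_2 < v_3 < v_4 < v_5 < v_6 < v_7 < v_8 on the vertex set. Then K (dimension 2) consists of the simplices:

  0-simplices (9): [v_0], [v_1], [v_2], [v_3], [v_4], [v_5], [v_6], [v_7], [v_8]
  1-simplices (27): (27 of them)
  2-simplices (18): (18 of them)

so the chain groups are C_0 ≅ Z^9, C_1 ≅ Z^27, C_2 ≅ Z^18.

The boundary map ∂_1: C_1 → C_0 maps an edge to its endpoints' difference, ∂[p,q] = q − p.
The resulting 9×27 matrix has rank 8, and its Smith normal form has invariant factors (1,1,1,1,1,1,1,1).

∂_2: C_2 → C_1 maps a triangle to the signed sum of its edges. For instance
  ∂[v_0,v_5,v_6] = [v_5,v_6] − [v_0,v_6] + [v_0,v_5],
  ∂[v_0,v_2,v_5] = [v_2,v_5] − [v_0,v_5] + [v_0,v_2].
The 27×18 boundary matrix has rank 18 and Smith normal form diag(1,1,1,1,1,1,1,1,1,1,1,1,1,1,1,1,1,2).

Computing H_k = (kernel of ∂_k) / (image of ∂_{k+1}):

  H_0: rank C_0 − rank ∂_1 = 9 − 8 = 1, and the invariant factors of ∂_1 are all 1, so H_0 = Z.
  H_1: rank ker ∂_1 − rank ∂_2 = (27 − 8) − 18 = 1, and ∂_2 has invariant factor 2 > 1, so H_1 = Z ⊕ Z/2Z.
  H_2: rank ker ∂_2 − rank ∂_3 = (18 − 18) − 0 = 0, and there is no ∂_3, so H_2 = 0.

As a check, the Euler characteristic is 9 − 27 + 18 = 0, which agrees with 1 − 1 + 0 = 0.
(K is a triangulation of the Klein bottle.)

H_0 ≅ Z,  H_1 ≅ Z ⊕ Z/2Z,  H_2 = 0.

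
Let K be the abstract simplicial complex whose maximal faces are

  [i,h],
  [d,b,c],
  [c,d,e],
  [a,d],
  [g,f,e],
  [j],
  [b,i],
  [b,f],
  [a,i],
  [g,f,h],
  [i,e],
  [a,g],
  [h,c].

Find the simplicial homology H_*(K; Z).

H_0 ≅ Z^2,  H_1 ≅ Z^6,  H_2 = 0.

Take the total order a < b < c < d < e < f < g < h < i < j on the vertex set. Then K (dimension 2) consists of the simplices:

  0-simplices (10): a, b, c, d, e, f, g, h, i, j
  1-simplices (18): ad, ag, ai, bc, bd, bf, bi, cd, ce, ch, de, ef, eg, ei, fg, fh, gh, hi
  2-simplices (4): bcd, cde, efg, fgh

so the chain groups are C_0 ≅ Z^10, C_1 ≅ Z^18, C_2 ≅ Z^4.

∂_1: C_1 → C_0 maps an edge to its endpoints' difference, ∂[p,q] = q − p.
As a 10×18 matrix over Z this has rank 8, with invariant factors (1,1,1,1,1,1,1,1).

The boundary map ∂_2: C_2 → C_1 sends each 2-simplex [p,q,r] to [q,r] − [p,r] + [p,q]. For instance
  ∂cde = de − ce + cd,
  ∂efg = fg − eg + ef.
This gives a 18×4 integer matrix of rank 4; reducing to Smith normal form yields diagonal entries (1,1,1,1).

From H_k ≅ ker(∂_k) / im(∂_{k+1}) we obtain:

  H_0: rank C_0 − rank ∂_1 = 10 − 8 = 2, and the invariant factors of ∂_1 are all 1, so H_0 = Z^2.
  H_1: rank ker ∂_1 − rank ∂_2 = (18 − 8) − 4 = 6, and the invariant factors of ∂_2 are all 1, so H_1 = Z^6.
  H_2: rank ker ∂_2 − rank ∂_3 = (4 − 4) − 0 = 0, and there is no ∂_3, so H_2 = 0.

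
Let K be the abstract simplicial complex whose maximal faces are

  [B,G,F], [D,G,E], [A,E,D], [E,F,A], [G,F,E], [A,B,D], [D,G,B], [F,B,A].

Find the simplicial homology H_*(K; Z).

Fix the vertex order A < B < D < E < F < G and write every simplex with vertices in increasing order. Then dim K = 2 and the simplices of K are:

  0-simplices (6): A, B, D, E, F, G
  1-simplices (12): AB, AD, AE, AF, BD, BF, BG, DE, DG, EF, EG, FG
  2-simplices (8): ABD, ABF, ADE, AEF, BDG, BFG, DEG, EFG

giving chain groups C_0 ≅ Z^6, C_1 ≅ Z^12, C_2 ≅ Z^8.

∂_1: C_1 → C_0 sends each edge [p,q] (with p < q) to q − p.
As a 6×12 matrix over Z this has rank 5, with invariant factors (1,1,1,1,1).

∂_2: C_2 → C_1 sends each 2-simplex [p,q,r] to [q,r] − [p,r] + [p,q]. For instance
  ∂ABF = BF − AF + AB,
  ∂ADE = DE − AE + AD.
As a 12×8 matrix over Z this has rank 7, with invariant factors (1,1,1,1,1,1,1).

From H_k ≅ ker(∂_k) / im(∂_{k+1}) we obtain:

  H_0: rank C_0 − rank ∂_1 = 6 − 5 = 1, and the invariant factors of ∂_1 are all 1, so H_0 = Z.
  H_1: rank ker ∂_1 − rank ∂_2 = (12 − 5) − 7 = 0, and the invariant factors of ∂_2 are all 1, so H_1 = 0.
  H_2: rank ker ∂_2 − rank ∂_3 = (8 − 7) − 0 = 1, and there is no ∂_3, so H_2 = Z.

As a check, the Euler characteristic is 6 − 12 + 8 = 2, which agrees with 1 − 0 + 1 = 2.
(K is a triangulation of the 2-sphere S^2.)

H_0 ≅ Z,  H_1 = 0,  H_2 ≅ Z.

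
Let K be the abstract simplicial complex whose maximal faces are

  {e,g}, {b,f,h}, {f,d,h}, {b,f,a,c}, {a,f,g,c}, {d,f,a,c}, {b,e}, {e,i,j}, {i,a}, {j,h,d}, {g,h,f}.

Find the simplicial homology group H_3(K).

K has 10 vertices, 24 edges, 15 triangles, 3 3-simplices.
rank ∂_3 = 3, rank ∂_4 = 0 ⇒ b_3 = 3 − 3 − 0 = 0. So H_3 ≅ 0.

H_3 ≅ 0.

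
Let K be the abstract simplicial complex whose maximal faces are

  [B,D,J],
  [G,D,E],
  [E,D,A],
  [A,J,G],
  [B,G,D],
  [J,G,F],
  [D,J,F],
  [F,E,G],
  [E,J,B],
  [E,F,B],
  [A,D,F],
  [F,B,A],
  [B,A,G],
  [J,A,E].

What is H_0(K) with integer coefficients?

H_0 = Z.

K has 7 vertices, 21 edges, 14 triangles.
rank ∂_0 = 0, rank ∂_1 = 6 ⇒ b_0 = 7 − 0 − 6 = 1; all invariant factors of ∂_1 are 1 so no torsion. So H_0 = Z.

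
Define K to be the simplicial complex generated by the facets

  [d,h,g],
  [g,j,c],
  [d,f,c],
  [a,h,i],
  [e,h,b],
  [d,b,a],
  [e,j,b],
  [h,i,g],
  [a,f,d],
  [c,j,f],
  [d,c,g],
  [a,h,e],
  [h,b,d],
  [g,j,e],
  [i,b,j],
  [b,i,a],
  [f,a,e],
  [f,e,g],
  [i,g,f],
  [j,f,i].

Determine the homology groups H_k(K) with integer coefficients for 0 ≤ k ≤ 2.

Take the total order a < b < c < d < e < f < g < h < i < j on the vertex set. Then K (dimension 2) consists of the simplices:

  0-simplices (10): a, b, c, d, e, f, g, h, i, j
  1-simplices (30): ab, ad, ae, af, ah, ai, bd, be, bh, bi, bj, cd, cf, cg, cj, df, dg, dh, ef, eg, eh, ej, fg, fi, fj, gh, gi, gj, hi, ij
  2-simplices (20): abd, abi, adf, aef, aeh, ahi, bdh, beh, bej, bij, cdf, cdg, cfj, cgj, dgh, efg, egj, fgi, fij, ghi

Hence C_0 ≅ Z^10, C_1 ≅ Z^30, C_2 ≅ Z^20.

The boundary map ∂_1: C_1 → C_0 maps an edge to its endpoints' difference, ∂[p,q] = q − p.
This gives a 10×30 integer matrix of rank 9; reducing to Smith normal form yields diagonal entries (1,1,1,1,1,1,1,1,1).

Boundary ∂_2: C_2 → C_1 sends each 2-simplex [p,q,r] to [q,r] − [p,r] + [p,q]. For instance
  ∂dgh = gh − dh + dg,
  ∂fij = ij − fj + fi.
The resulting 30×20 matrix has rank 20, and its Smith normal form has invariant factors (1,1,1,1,1,1,1,1,1,1,1,1,1,1,1,1,1,1,1,2).

From H_k ≅ ker(∂_k) / im(∂_{k+1}) we obtain:

  H_0: rank C_0 − rank ∂_1 = 10 − 9 = 1, and the invariant factors of ∂_1 are all 1, so H_0 ≅ Z.
  H_1: rank ker ∂_1 − rank ∂_2 = (30 − 9) − 20 = 1, and ∂_2 has invariant factor 2 > 1, so H_1 ≅ Z × Z/2.
  H_2: rank ker ∂_2 − rank ∂_3 = (20 − 20) − 0 = 0, and there is no ∂_3, so H_2 ≅ 0.

As a check, the Euler characteristic is 10 − 30 + 20 = 0, which agrees with 1 − 1 + 0 = 0.

H_0 ≅ Z,  H_1 ≅ Z × Z/2,  H_2 = 0.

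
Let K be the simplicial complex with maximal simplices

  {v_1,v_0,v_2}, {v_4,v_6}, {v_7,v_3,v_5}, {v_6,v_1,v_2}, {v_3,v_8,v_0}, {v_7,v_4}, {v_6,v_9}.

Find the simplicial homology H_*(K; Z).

H_0 ≅ Z,  H_1 ≅ Z,  H_2 = 0.

Fix the vertex order v_0 < v_1 < v_2 < v_3 < v_4 < v_5 < v_6 < v_7 < v_8 < v_9 and write every simplex with vertices in increasing order. Then dim K = 2 and the simplices of K are:

  0-simplices (10): [v_0], [v_1], [v_2], [v_3], [v_4], [v_5], [v_6], [v_7], [v_8], [v_9]
  1-simplices (14): [v_0,v_1], [v_0,v_2], [v_0,v_3], [v_0,v_8], [v_1,v_2], [v_1,v_6], [v_2,v_6], [v_3,v_5], [v_3,v_7], [v_3,v_8], [v_4,v_6], [v_4,v_7], [v_5,v_7], [v_6,v_9]
  2-simplices (4): [v_0,v_1,v_2], [v_0,v_3,v_8], [v_1,v_2,v_6], [v_3,v_5,v_7]

Hence C_0 ≅ Z^10, C_1 ≅ Z^14, C_2 ≅ Z^4.

The boundary map ∂_1: C_1 → C_0 sends each edge [p,q] (with p < q) to q − p.
This gives a 10×14 integer matrix of rank 9; reducing to Smith normal form yields diagonal entries (1,1,1,1,1,1,1,1,1).

The boundary map ∂_2: C_2 → C_1 acts by ∂[p,q,r] = [q,r] − [p,r] + [p,q]. For instance
  ∂[v_0,v_1,v_2] = [v_1,v_2] − [v_0,v_2] + [v_0,v_1],
  ∂[v_0,v_3,v_8] = [v_3,v_8] − [v_0,v_8] + [v_0,v_3].
This gives a 14×4 integer matrix of rank 4; reducing to Smith normal form yields diagonal entries (1,1,1,1).

Now H_k = ker ∂_k / im ∂_{k+1}, so:

  H_0: rank C_0 − rank ∂_1 = 10 − 9 = 1, and the invariant factors of ∂_1 are all 1, so H_0 = Z.
  H_1: rank ker ∂_1 − rank ∂_2 = (14 − 9) − 4 = 1, and the invariant factors of ∂_2 are all 1, so H_1 = Z.
  H_2: rank ker ∂_2 − rank ∂_3 = (4 − 4) − 0 = 0, and there is no ∂_3, so H_2 = 0.

As a check, the Euler characteristic is 10 − 14 + 4 = 0, which agrees with 1 − 1 + 0 = 0.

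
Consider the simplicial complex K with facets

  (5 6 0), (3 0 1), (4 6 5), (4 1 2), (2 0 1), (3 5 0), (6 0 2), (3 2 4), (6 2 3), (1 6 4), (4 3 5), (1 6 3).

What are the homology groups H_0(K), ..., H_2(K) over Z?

K has 7 vertices, 18 edges, 12 triangles.
rank ∂_0 = 0, rank ∂_1 = 6 ⇒ b_0 = 7 − 0 − 6 = 1; all invariant factors of ∂_1 are 1 so no torsion. So H_0 = Z.
rank ∂_1 = 6, rank ∂_2 = 12 ⇒ b_1 = 18 − 6 − 12 = 0; ∂_2 has invariant factor(s) [2] giving torsion. So H_1 = Z/2.
rank ∂_2 = 12, rank ∂_3 = 0 ⇒ b_2 = 12 − 12 − 0 = 0. So H_2 = 0.

H_0 ≅ Z,  H_1 ≅ Z/2,  H_2 = 0.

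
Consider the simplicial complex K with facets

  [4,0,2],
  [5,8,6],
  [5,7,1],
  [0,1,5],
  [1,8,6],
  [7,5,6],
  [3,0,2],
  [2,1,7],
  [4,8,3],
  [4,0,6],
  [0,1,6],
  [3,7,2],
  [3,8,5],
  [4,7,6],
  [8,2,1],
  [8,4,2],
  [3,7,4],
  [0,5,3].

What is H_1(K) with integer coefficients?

H_1 = Z ⊕ Z/2.

Order the vertices as 0 < 1 < 2 < 3 < 4 < 5 < 6 < 7 < 8. Listing each simplex with vertices in this order, K has dimension 2 with simplices:

  0-simplices (9): [0], [1], [2], [3], [4], [5], [6], [7], [8]
  1-simplices (27): (27 of them)
  2-simplices (18): [0,1,5], [0,1,6], [0,2,3], [0,2,4], [0,3,5], [0,4,6], [1,2,7], [1,2,8], [1,5,7], [1,6,8], [2,3,7], [2,4,8], [3,4,7], [3,4,8], [3,5,8], [4,6,7], [5,6,7], [5,6,8]

giving chain groups C_0 ≅ Z^9, C_1 ≅ Z^27, C_2 ≅ Z^18.

∂_1: C_1 → C_0 maps an edge to its endpoints' difference, ∂[p,q] = q − p.
The resulting 9×27 matrix has rank 8, and its Smith normal form has invariant factors (1,1,1,1,1,1,1,1).

Boundary ∂_2: C_2 → C_1 sends each 2-simplex [p,q,r] to [q,r] − [p,r] + [p,q]. For instance
  ∂[4,6,7] = [6,7] − [4,7] + [4,6],
  ∂[3,4,8] = [4,8] − [3,8] + [3,4].
As a 27×18 matrix over Z this has rank 18, with invariant factors (1,1,1,1,1,1,1,1,1,1,1,1,1,1,1,1,1,2).

From H_k ≅ ker(∂_k) / im(∂_{k+1}) we obtain:

  H_1: rank ker ∂_1 − rank ∂_2 = (27 − 8) − 18 = 1, and ∂_2 has invariant factor 2 > 1, so H_1 = Z ⊕ Z/2.

(K is a triangulation of the Klein bottle.)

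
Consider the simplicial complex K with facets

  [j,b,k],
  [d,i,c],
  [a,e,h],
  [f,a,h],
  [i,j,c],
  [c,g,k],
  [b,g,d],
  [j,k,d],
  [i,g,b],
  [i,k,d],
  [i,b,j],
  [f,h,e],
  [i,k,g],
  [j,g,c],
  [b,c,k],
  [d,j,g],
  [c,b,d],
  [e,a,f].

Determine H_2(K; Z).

H_2 = Z^2.

Fix the vertex order a < b < c < d < e < f < g < h < i < j < k and write every simplex with vertices in increasing order. Then dim K = 2 and the simplices of K are:

  0-simplices (11): a, b, c, d, e, f, g, h, i, j, k
  1-simplices (27): ae, af, ah, bc, bd, bg, bi, bj, bk, cd, cg, ci, cj, ck, dg, di, dj, dk, ef, eh, fh, gi, gj, gk, ij, ik, jk
  2-simplices (18): aef, aeh, afh, bcd, bck, bdg, bgi, bij, bjk, cdi, cgj, cgk, cij, dgj, dik, djk, efh, gik

so the chain groups are C_0 ≅ Z^11, C_1 ≅ Z^27, C_2 ≅ Z^18.

∂_1: C_1 → C_0 is given by ∂[p,q] = [q] − [p].
The resulting 11×27 matrix has rank 9, and its Smith normal form has invariant factors (1,1,1,1,1,1,1,1,1).

The boundary map ∂_2: C_2 → C_1 sends each 2-simplex [p,q,r] to [q,r] − [p,r] + [p,q]. For instance
  ∂bgi = gi − bi + bg,
  ∂dgj = gj − dj + dg.
As a 27×18 matrix over Z this has rank 16, with invariant factors (1,1,1,1,1,1,1,1,1,1,1,1,1,1,1,1).

Now H_k = ker ∂_k / im ∂_{k+1}, so:

  H_2: rank ker ∂_2 − rank ∂_3 = (18 − 16) − 0 = 2, and there is no ∂_3, so H_2 = Z^2.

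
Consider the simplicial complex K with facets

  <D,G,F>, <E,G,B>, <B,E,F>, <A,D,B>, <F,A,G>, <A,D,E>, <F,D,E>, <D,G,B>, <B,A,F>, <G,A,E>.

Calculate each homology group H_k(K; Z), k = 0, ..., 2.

H_0 = Z,  H_1 = Z/2,  H_2 = 0.

Order the vertices as A < B < D < E < F < G. Listing each simplex with vertices in this order, K has dimension 2 with simplices:

  0-simplices (6): A, B, D, E, F, G
  1-simplices (15): AB, AD, AE, AF, AG, BD, BE, BF, BG, DE, DF, DG, EF, EG, FG
  2-simplices (10): ABD, ABF, ADE, AEG, AFG, BDG, BEF, BEG, DEF, DFG

so the chain groups are C_0 ≅ Z^6, C_1 ≅ Z^15, C_2 ≅ Z^10.

Boundary ∂_1: C_1 → C_0 sends each edge [p,q] (with p < q) to q − p.
As a 6×15 matrix over Z this has rank 5, with invariant factors (1,1,1,1,1).

Boundary ∂_2: C_2 → C_1 acts by ∂[p,q,r] = [q,r] − [p,r] + [p,q]. For instance
  ∂ADE = DE − AE + AD,
  ∂DEF = EF − DF + DE.
The resulting 15×10 matrix has rank 10, and its Smith normal form has invariant factors (1,1,1,1,1,1,1,1,1,2).

Reading off H_k = ker ∂_k / im ∂_{k+1}:

  H_0: rank C_0 − rank ∂_1 = 6 − 5 = 1, and the invariant factors of ∂_1 are all 1, so H_0 ≅ Z.
  H_1: rank ker ∂_1 − rank ∂_2 = (15 − 5) − 10 = 0, and ∂_2 has invariant factor 2 > 1, so H_1 ≅ Z/2.
  H_2: rank ker ∂_2 − rank ∂_3 = (10 − 10) − 0 = 0, and there is no ∂_3, so H_2 ≅ 0.

(K is a triangulation of the real projective plane RP^2.)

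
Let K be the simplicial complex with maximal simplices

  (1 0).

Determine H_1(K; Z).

Fix the vertex order 0 < 1 and write every simplex with vertices in increasing order. Then dim K = 1 and the simplices of K are:

  0-simplices (2): [0], [1]
  1-simplices (1): [0,1]

Hence C_0 ≅ Z^2, C_1 ≅ Z^1.

Boundary ∂_1: C_1 → C_0 maps an edge to its endpoints' difference, ∂[p,q] = q − p. For instance
  ∂[0,1] = [1] − [0].
The 2×1 boundary matrix has rank 1 and Smith normal form diag(1).

Now H_k = ker ∂_k / im ∂_{k+1}, so:

  H_1: rank ker ∂_1 − rank ∂_2 = (1 − 1) − 0 = 0, and there is no ∂_2, so H_1 ≅ 0.

H_1 = 0.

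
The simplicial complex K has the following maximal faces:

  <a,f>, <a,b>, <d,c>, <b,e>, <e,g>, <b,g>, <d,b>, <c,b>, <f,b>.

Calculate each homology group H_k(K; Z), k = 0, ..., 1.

H_0 ≅ Z,  H_1 ≅ Z^3.

Order the vertices as a < b < c < d < e < f < g. Listing each simplex with vertices in this order, K has dimension 1 with simplices:

  0-simplices (7): a, b, c, d, e, f, g
  1-simplices (9): ab, af, bc, bd, be, bf, bg, cd, eg

so the chain groups are C_0 ≅ Z^7, C_1 ≅ Z^9.

The boundary map ∂_1: C_1 → C_0 is given by ∂[p,q] = [q] − [p]. For instance
  ∂be = e − b.
As a 7×9 matrix over Z this has rank 6, with invariant factors (1,1,1,1,1,1).

From H_k ≅ ker(∂_k) / im(∂_{k+1}) we obtain:

  H_0: rank C_0 − rank ∂_1 = 7 − 6 = 1, and the invariant factors of ∂_1 are all 1, so H_0 = Z.
  H_1: rank ker ∂_1 − rank ∂_2 = (9 − 6) − 0 = 3, and there is no ∂_2, so H_1 = Z^3.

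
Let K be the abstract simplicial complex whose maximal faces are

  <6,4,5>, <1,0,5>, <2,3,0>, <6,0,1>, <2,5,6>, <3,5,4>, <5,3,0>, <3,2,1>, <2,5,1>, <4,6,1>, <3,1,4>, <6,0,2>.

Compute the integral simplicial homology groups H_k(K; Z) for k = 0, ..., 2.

H_0 = Z,  H_1 = Z/2,  H_2 = 0.

We work with the vertex ordering 0 < 1 < 2 < 3 < 4 < 5 < 6. The simplices of K, each written with vertices in increasing order, are:

  0-simplices (7): [0], [1], [2], [3], [4], [5], [6]
  1-simplices (18): [0,1], [0,2], [0,3], [0,5], [0,6], [1,2], [1,3], [1,4], [1,5], [1,6], [2,3], [2,5], [2,6], [3,4], [3,5], [4,5], [4,6], [5,6]
  2-simplices (12): [0,1,5], [0,1,6], [0,2,3], [0,2,6], [0,3,5], [1,2,3], [1,2,5], [1,3,4], [1,4,6], [2,5,6], [3,4,5], [4,5,6]

Hence C_0 ≅ Z^7, C_1 ≅ Z^18, C_2 ≅ Z^12.

Boundary ∂_1: C_1 → C_0 sends each edge [p,q] (with p < q) to q − p. For instance
  ∂[1,6] = [6] − [1].
As a 7×18 matrix over Z this has rank 6, with invariant factors (1,1,1,1,1,1).

The boundary map ∂_2: C_2 → C_1 maps a triangle to the signed sum of its edges. For instance
  ∂[3,4,5] = [4,5] − [3,5] + [3,4],
  ∂[0,1,5] = [1,5] − [0,5] + [0,1].
This gives a 18×12 integer matrix of rank 12; reducing to Smith normal form yields diagonal entries (1,1,1,1,1,1,1,1,1,1,1,2).

Now H_k = ker ∂_k / im ∂_{k+1}, so:

  H_0: rank C_0 − rank ∂_1 = 7 − 6 = 1, and the invariant factors of ∂_1 are all 1, so H_0 = Z.
  H_1: rank ker ∂_1 − rank ∂_2 = (18 − 6) − 12 = 0, and ∂_2 has invariant factor 2 > 1, so H_1 = Z/2.
  H_2: rank ker ∂_2 − rank ∂_3 = (12 − 12) − 0 = 0, and there is no ∂_3, so H_2 = 0.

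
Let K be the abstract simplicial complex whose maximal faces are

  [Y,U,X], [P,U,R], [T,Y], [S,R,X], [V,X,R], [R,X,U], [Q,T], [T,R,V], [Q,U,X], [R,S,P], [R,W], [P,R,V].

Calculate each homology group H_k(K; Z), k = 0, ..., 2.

Take the total order P < Q < R < S < T < U < V < W < X < Y on the vertex set. Then K (dimension 2) consists of the simplices:

  0-simplices (10): P, Q, R, S, T, U, V, W, X, Y
  1-simplices (20): PR, PS, PU, PV, QT, QU, QX, RS, RT, RU, RV, RW, RX, SX, TV, TY, UX, UY, VX, XY
  2-simplices (9): PRS, PRU, PRV, QUX, RSX, RTV, RUX, RVX, UXY

so the chain groups are C_0 ≅ Z^10, C_1 ≅ Z^20, C_2 ≅ Z^9.

∂_1: C_1 → C_0 sends each edge [p,q] (with p < q) to q − p. For instance
  ∂QT = T − Q.
As a 10×20 matrix over Z this has rank 9, with invariant factors (1,1,1,1,1,1,1,1,1).

The boundary map ∂_2: C_2 → C_1 acts by ∂[p,q,r] = [q,r] − [p,r] + [p,q]. For instance
  ∂RSX = SX − RX + RS,
  ∂PRS = RS − PS + PR.
This gives a 20×9 integer matrix of rank 9; reducing to Smith normal form yields diagonal entries (1,1,1,1,1,1,1,1,1).

From H_k ≅ ker(∂_k) / im(∂_{k+1}) we obtain:

  H_0: rank C_0 − rank ∂_1 = 10 − 9 = 1, and the invariant factors of ∂_1 are all 1, so H_0 = Z.
  H_1: rank ker ∂_1 − rank ∂_2 = (20 − 9) − 9 = 2, and the invariant factors of ∂_2 are all 1, so H_1 = Z^2.
  H_2: rank ker ∂_2 − rank ∂_3 = (9 − 9) − 0 = 0, and there is no ∂_3, so H_2 = 0.

H_0 ≅ Z,  H_1 ≅ Z^2,  H_2 = 0.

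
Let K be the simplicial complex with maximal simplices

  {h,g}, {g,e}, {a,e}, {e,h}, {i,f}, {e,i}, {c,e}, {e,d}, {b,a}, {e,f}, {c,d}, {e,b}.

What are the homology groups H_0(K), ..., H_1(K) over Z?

Fix the vertex order a < b < c < d < e < f < g < h < i and write every simplex with vertices in increasing order. Then dim K = 1 and the simplices of K are:

  0-simplices (9): a, b, c, d, e, f, g, h, i
  1-simplices (12): ab, ae, be, cd, ce, de, ef, eg, eh, ei, fi, gh

Hence C_0 ≅ Z^9, C_1 ≅ Z^12.

The boundary map ∂_1: C_1 → C_0 maps an edge to its endpoints' difference, ∂[p,q] = q − p.
As a 9×12 matrix over Z this has rank 8, with invariant factors (1,1,1,1,1,1,1,1).

From H_k ≅ ker(∂_k) / im(∂_{k+1}) we obtain:

  H_0: rank C_0 − rank ∂_1 = 9 − 8 = 1, and the invariant factors of ∂_1 are all 1, so H_0 ≅ Z.
  H_1: rank ker ∂_1 − rank ∂_2 = (12 − 8) − 0 = 4, and there is no ∂_2, so H_1 ≅ Z^4.

As a check, the Euler characteristic is 9 − 12 = -3, which agrees with 1 − 4 = -3.

H_0 = Z,  H_1 = Z^4.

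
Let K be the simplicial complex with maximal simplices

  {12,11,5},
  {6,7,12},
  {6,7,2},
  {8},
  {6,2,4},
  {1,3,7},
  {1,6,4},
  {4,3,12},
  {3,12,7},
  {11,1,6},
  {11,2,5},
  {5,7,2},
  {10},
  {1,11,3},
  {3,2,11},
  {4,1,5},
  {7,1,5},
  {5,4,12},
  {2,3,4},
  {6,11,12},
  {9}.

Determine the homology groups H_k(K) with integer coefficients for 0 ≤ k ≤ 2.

H_0 ≅ Z^4,  H_1 ≅ Z^2,  H_2 ≅ Z.

We work with the vertex ordering 1 < 2 < 3 < 4 < 5 < 6 < 7 < 8 < 9 < 10 < 11 < 12. The simplices of K, each written with vertices in increasing order, are:

  0-simplices (12): [1], [2], [3], [4], [5], [6], [7], [8], [9], [10], [11], [12]
  1-simplices (27): (27 of them)
  2-simplices (18): (18 of them)

giving chain groups C_0 ≅ Z^12, C_1 ≅ Z^27, C_2 ≅ Z^18.

∂_1: C_1 → C_0 is given by ∂[p,q] = [q] − [p].
The resulting 12×27 matrix has rank 8, and its Smith normal form has invariant factors (1,1,1,1,1,1,1,1).

∂_2: C_2 → C_1 acts by ∂[p,q,r] = [q,r] − [p,r] + [p,q]. For instance
  ∂[2,4,6] = [4,6] − [2,6] + [2,4],
  ∂[6,7,12] = [7,12] − [6,12] + [6,7].
As a 27×18 matrix over Z this has rank 17, with invariant factors (1,1,1,1,1,1,1,1,1,1,1,1,1,1,1,1,1).

Reading off H_k = ker ∂_k / im ∂_{k+1}:

  H_0: rank C_0 − rank ∂_1 = 12 − 8 = 4, and the invariant factors of ∂_1 are all 1, so H_0 = Z^4.
  H_1: rank ker ∂_1 − rank ∂_2 = (27 − 8) − 17 = 2, and the invariant factors of ∂_2 are all 1, so H_1 = Z^2.
  H_2: rank ker ∂_2 − rank ∂_3 = (18 − 17) − 0 = 1, and there is no ∂_3, so H_2 = Z.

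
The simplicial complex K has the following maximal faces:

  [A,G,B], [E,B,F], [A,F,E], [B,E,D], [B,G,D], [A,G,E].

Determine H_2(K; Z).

Fix the vertex order A < B < D < E < F < G and write every simplex with vertices in increasing order. Then dim K = 2 and the simplices of K are:

  0-simplices (6): A, B, D, E, F, G
  1-simplices (12): AB, AE, AF, AG, BD, BE, BF, BG, DE, DG, EF, EG
  2-simplices (6): ABG, AEF, AEG, BDE, BDG, BEF

giving chain groups C_0 ≅ Z^6, C_1 ≅ Z^12, C_2 ≅ Z^6.

The boundary map ∂_1: C_1 → C_0 is given by ∂[p,q] = [q] − [p].
This gives a 6×12 integer matrix of rank 5; reducing to Smith normal form yields diagonal entries (1,1,1,1,1).

∂_2: C_2 → C_1 maps a triangle to the signed sum of its edges. For instance
  ∂ABG = BG − AG + AB,
  ∂AEG = EG − AG + AE.
The 12×6 boundary matrix has rank 6 and Smith normal form diag(1,1,1,1,1,1).

Computing H_k = (kernel of ∂_k) / (image of ∂_{k+1}):

  H_2: rank ker ∂_2 − rank ∂_3 = (6 − 6) − 0 = 0, and there is no ∂_3, so H_2 ≅ 0.

H_2 ≅ 0.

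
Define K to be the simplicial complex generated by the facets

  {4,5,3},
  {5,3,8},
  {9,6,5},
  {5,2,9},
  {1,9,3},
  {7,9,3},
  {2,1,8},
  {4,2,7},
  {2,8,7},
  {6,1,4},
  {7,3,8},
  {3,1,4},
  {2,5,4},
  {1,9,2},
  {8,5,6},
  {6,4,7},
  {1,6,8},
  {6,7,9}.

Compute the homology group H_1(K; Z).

Fix the vertex order 1 < 2 < 3 < 4 < 5 < 6 < 7 < 8 < 9 and write every simplex with vertices in increasing order. Then dim K = 2 and the simplices of K are:

  0-simplices (9): [1], [2], [3], [4], [5], [6], [7], [8], [9]
  1-simplices (27): (27 of them)
  2-simplices (18): [1,2,8], [1,2,9], [1,3,4], [1,3,9], [1,4,6], [1,6,8], [2,4,5], [2,4,7], [2,5,9], [2,7,8], [3,4,5], [3,5,8], [3,7,8], [3,7,9], [4,6,7], [5,6,8], [5,6,9], [6,7,9]

giving chain groups C_0 ≅ Z^9, C_1 ≅ Z^27, C_2 ≅ Z^18.

Boundary ∂_1: C_1 → C_0 sends each edge [p,q] (with p < q) to q − p. For instance
  ∂[6,8] = [8] − [6].
The 9×27 boundary matrix has rank 8 and Smith normal form diag(1,1,1,1,1,1,1,1).

∂_2: C_2 → C_1 sends each 2-simplex [p,q,r] to [q,r] − [p,r] + [p,q]. For instance
  ∂[2,4,7] = [4,7] − [2,7] + [2,4],
  ∂[1,6,8] = [6,8] − [1,8] + [1,6].
This gives a 27×18 integer matrix of rank 17; reducing to Smith normal form yields diagonal entries (1,1,1,1,1,1,1,1,1,1,1,1,1,1,1,1,1).

From H_k ≅ ker(∂_k) / im(∂_{k+1}) we obtain:

  H_1: rank ker ∂_1 − rank ∂_2 = (27 − 8) − 17 = 2, and the invariant factors of ∂_2 are all 1, so H_1 = Z^2.

(K is a triangulation of the torus T^2.)

H_1 ≅ Z^2.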